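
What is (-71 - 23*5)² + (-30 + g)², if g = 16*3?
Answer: 34920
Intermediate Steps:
g = 48
(-71 - 23*5)² + (-30 + g)² = (-71 - 23*5)² + (-30 + 48)² = (-71 - 115)² + 18² = (-186)² + 324 = 34596 + 324 = 34920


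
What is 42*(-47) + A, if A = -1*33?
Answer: -2007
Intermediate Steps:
A = -33
42*(-47) + A = 42*(-47) - 33 = -1974 - 33 = -2007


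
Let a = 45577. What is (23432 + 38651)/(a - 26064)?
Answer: 62083/19513 ≈ 3.1816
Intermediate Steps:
(23432 + 38651)/(a - 26064) = (23432 + 38651)/(45577 - 26064) = 62083/19513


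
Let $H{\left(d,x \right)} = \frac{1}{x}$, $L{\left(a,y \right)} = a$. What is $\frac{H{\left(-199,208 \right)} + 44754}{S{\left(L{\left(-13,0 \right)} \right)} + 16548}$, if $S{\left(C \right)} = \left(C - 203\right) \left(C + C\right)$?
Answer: $\frac{9308833}{4610112} \approx 2.0192$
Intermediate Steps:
$S{\left(C \right)} = 2 C \left(-203 + C\right)$ ($S{\left(C \right)} = \left(-203 + C\right) 2 C = 2 C \left(-203 + C\right)$)
$\frac{H{\left(-199,208 \right)} + 44754}{S{\left(L{\left(-13,0 \right)} \right)} + 16548} = \frac{\frac{1}{208} + 44754}{2 \left(-13\right) \left(-203 - 13\right) + 16548} = \frac{\frac{1}{208} + 44754}{2 \left(-13\right) \left(-216\right) + 16548} = \frac{9308833}{208 \left(5616 + 16548\right)} = \frac{9308833}{208 \cdot 22164} = \frac{9308833}{208} \cdot \frac{1}{22164} = \frac{9308833}{4610112}$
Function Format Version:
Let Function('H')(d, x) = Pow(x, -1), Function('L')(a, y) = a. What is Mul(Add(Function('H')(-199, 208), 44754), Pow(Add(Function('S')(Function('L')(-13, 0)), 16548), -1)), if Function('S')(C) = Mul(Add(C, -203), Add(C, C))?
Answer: Rational(9308833, 4610112) ≈ 2.0192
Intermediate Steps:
Function('S')(C) = Mul(2, C, Add(-203, C)) (Function('S')(C) = Mul(Add(-203, C), Mul(2, C)) = Mul(2, C, Add(-203, C)))
Mul(Add(Function('H')(-199, 208), 44754), Pow(Add(Function('S')(Function('L')(-13, 0)), 16548), -1)) = Mul(Add(Pow(208, -1), 44754), Pow(Add(Mul(2, -13, Add(-203, -13)), 16548), -1)) = Mul(Add(Rational(1, 208), 44754), Pow(Add(Mul(2, -13, -216), 16548), -1)) = Mul(Rational(9308833, 208), Pow(Add(5616, 16548), -1)) = Mul(Rational(9308833, 208), Pow(22164, -1)) = Mul(Rational(9308833, 208), Rational(1, 22164)) = Rational(9308833, 4610112)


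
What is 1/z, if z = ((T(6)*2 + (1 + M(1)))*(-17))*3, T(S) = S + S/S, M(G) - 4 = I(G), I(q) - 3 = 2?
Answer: -1/1224 ≈ -0.00081699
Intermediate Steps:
I(q) = 5 (I(q) = 3 + 2 = 5)
M(G) = 9 (M(G) = 4 + 5 = 9)
T(S) = 1 + S (T(S) = S + 1 = 1 + S)
z = -1224 (z = (((1 + 6)*2 + (1 + 9))*(-17))*3 = ((7*2 + 10)*(-17))*3 = ((14 + 10)*(-17))*3 = (24*(-17))*3 = -408*3 = -1224)
1/z = 1/(-1224) = -1/1224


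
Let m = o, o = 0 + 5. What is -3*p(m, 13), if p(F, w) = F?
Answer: -15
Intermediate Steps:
o = 5
m = 5
-3*p(m, 13) = -3*5 = -15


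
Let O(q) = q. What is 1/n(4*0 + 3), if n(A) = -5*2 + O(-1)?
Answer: -1/11 ≈ -0.090909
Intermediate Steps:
n(A) = -11 (n(A) = -5*2 - 1 = -10 - 1 = -11)
1/n(4*0 + 3) = 1/(-11) = -1/11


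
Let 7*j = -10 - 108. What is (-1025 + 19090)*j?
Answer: -2131670/7 ≈ -3.0452e+5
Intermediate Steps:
j = -118/7 (j = (-10 - 108)/7 = (1/7)*(-118) = -118/7 ≈ -16.857)
(-1025 + 19090)*j = (-1025 + 19090)*(-118/7) = 18065*(-118/7) = -2131670/7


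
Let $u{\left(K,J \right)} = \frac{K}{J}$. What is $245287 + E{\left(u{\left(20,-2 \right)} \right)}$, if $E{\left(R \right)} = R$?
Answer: $245277$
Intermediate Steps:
$245287 + E{\left(u{\left(20,-2 \right)} \right)} = 245287 + \frac{20}{-2} = 245287 + 20 \left(- \frac{1}{2}\right) = 245287 - 10 = 245277$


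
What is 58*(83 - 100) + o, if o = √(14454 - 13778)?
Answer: -960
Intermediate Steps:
o = 26 (o = √676 = 26)
58*(83 - 100) + o = 58*(83 - 100) + 26 = 58*(-17) + 26 = -986 + 26 = -960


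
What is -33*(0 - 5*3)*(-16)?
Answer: -7920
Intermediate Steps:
-33*(0 - 5*3)*(-16) = -33*(0 - 15)*(-16) = -33*(-15)*(-16) = 495*(-16) = -7920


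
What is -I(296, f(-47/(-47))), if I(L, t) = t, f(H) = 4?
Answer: -4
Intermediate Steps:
-I(296, f(-47/(-47))) = -1*4 = -4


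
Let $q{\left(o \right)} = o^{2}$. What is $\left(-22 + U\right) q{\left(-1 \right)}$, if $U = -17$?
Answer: $-39$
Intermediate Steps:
$\left(-22 + U\right) q{\left(-1 \right)} = \left(-22 - 17\right) \left(-1\right)^{2} = \left(-39\right) 1 = -39$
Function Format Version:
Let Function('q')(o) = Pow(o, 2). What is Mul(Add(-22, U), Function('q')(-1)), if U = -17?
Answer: -39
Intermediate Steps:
Mul(Add(-22, U), Function('q')(-1)) = Mul(Add(-22, -17), Pow(-1, 2)) = Mul(-39, 1) = -39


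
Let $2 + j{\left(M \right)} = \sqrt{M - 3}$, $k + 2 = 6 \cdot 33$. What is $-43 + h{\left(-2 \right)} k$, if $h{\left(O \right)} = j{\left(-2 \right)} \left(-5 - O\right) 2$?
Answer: $2309 - 1176 i \sqrt{5} \approx 2309.0 - 2629.6 i$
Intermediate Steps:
$k = 196$ ($k = -2 + 6 \cdot 33 = -2 + 198 = 196$)
$j{\left(M \right)} = -2 + \sqrt{-3 + M}$ ($j{\left(M \right)} = -2 + \sqrt{M - 3} = -2 + \sqrt{-3 + M}$)
$h{\left(O \right)} = 2 \left(-5 - O\right) \left(-2 + i \sqrt{5}\right)$ ($h{\left(O \right)} = \left(-2 + \sqrt{-3 - 2}\right) \left(-5 - O\right) 2 = \left(-2 + \sqrt{-5}\right) \left(-5 - O\right) 2 = \left(-2 + i \sqrt{5}\right) \left(-5 - O\right) 2 = \left(-5 - O\right) \left(-2 + i \sqrt{5}\right) 2 = 2 \left(-5 - O\right) \left(-2 + i \sqrt{5}\right)$)
$-43 + h{\left(-2 \right)} k = -43 + 2 \left(2 - i \sqrt{5}\right) \left(5 - 2\right) 196 = -43 + 2 \left(2 - i \sqrt{5}\right) 3 \cdot 196 = -43 + \left(12 - 6 i \sqrt{5}\right) 196 = -43 + \left(2352 - 1176 i \sqrt{5}\right) = 2309 - 1176 i \sqrt{5}$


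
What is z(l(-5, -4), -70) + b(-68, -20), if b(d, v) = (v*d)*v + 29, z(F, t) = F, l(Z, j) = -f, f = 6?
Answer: -27177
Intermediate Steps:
l(Z, j) = -6 (l(Z, j) = -1*6 = -6)
b(d, v) = 29 + d*v² (b(d, v) = (d*v)*v + 29 = d*v² + 29 = 29 + d*v²)
z(l(-5, -4), -70) + b(-68, -20) = -6 + (29 - 68*(-20)²) = -6 + (29 - 68*400) = -6 + (29 - 27200) = -6 - 27171 = -27177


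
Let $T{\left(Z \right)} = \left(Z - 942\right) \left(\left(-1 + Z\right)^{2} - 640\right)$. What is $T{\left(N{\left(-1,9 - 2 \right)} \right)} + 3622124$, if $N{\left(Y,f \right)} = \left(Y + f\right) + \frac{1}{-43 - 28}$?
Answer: $\frac{1502476129232}{357911} \approx 4.1979 \cdot 10^{6}$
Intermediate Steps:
$N{\left(Y,f \right)} = - \frac{1}{71} + Y + f$ ($N{\left(Y,f \right)} = \left(Y + f\right) + \frac{1}{-71} = \left(Y + f\right) - \frac{1}{71} = - \frac{1}{71} + Y + f$)
$T{\left(Z \right)} = \left(-942 + Z\right) \left(-640 + \left(-1 + Z\right)^{2}\right)$
$T{\left(N{\left(-1,9 - 2 \right)} \right)} + 3622124 = \left(601938 + \left(- \frac{1}{71} - 1 + \left(9 - 2\right)\right)^{3} - 944 \left(- \frac{1}{71} - 1 + \left(9 - 2\right)\right)^{2} + 1245 \left(- \frac{1}{71} - 1 + \left(9 - 2\right)\right)\right) + 3622124 = \left(601938 + \left(- \frac{1}{71} - 1 + 7\right)^{3} - 944 \left(- \frac{1}{71} - 1 + 7\right)^{2} + 1245 \left(- \frac{1}{71} - 1 + 7\right)\right) + 3622124 = \left(601938 + \left(\frac{425}{71}\right)^{3} - 944 \left(\frac{425}{71}\right)^{2} + 1245 \cdot \frac{425}{71}\right) + 3622124 = \left(601938 + \frac{76765625}{357911} - \frac{170510000}{5041} + \frac{529125}{71}\right) + 3622124 = \frac{206078106268}{357911} + 3622124 = \frac{1502476129232}{357911}$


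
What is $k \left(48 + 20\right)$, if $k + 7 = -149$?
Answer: $-10608$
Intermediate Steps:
$k = -156$ ($k = -7 - 149 = -156$)
$k \left(48 + 20\right) = - 156 \left(48 + 20\right) = \left(-156\right) 68 = -10608$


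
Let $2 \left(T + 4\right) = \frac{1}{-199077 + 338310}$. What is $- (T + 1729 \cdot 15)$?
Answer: $- \frac{7220901847}{278466} \approx -25931.0$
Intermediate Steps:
$T = - \frac{1113863}{278466}$ ($T = -4 + \frac{1}{2 \left(-199077 + 338310\right)} = -4 + \frac{1}{2 \cdot 139233} = -4 + \frac{1}{2} \cdot \frac{1}{139233} = -4 + \frac{1}{278466} = - \frac{1113863}{278466} \approx -4.0$)
$- (T + 1729 \cdot 15) = - (- \frac{1113863}{278466} + 1729 \cdot 15) = - (- \frac{1113863}{278466} + 25935) = \left(-1\right) \frac{7220901847}{278466} = - \frac{7220901847}{278466}$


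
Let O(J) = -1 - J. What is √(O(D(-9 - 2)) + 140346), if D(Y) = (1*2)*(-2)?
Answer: √140349 ≈ 374.63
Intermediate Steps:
D(Y) = -4 (D(Y) = 2*(-2) = -4)
√(O(D(-9 - 2)) + 140346) = √((-1 - 1*(-4)) + 140346) = √((-1 + 4) + 140346) = √(3 + 140346) = √140349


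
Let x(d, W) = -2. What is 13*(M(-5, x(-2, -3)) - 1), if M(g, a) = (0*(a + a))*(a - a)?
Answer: -13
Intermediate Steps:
M(g, a) = 0 (M(g, a) = (0*(2*a))*0 = 0*0 = 0)
13*(M(-5, x(-2, -3)) - 1) = 13*(0 - 1) = 13*(-1) = -13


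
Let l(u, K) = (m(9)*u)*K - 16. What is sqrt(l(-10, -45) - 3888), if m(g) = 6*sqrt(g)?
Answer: 2*sqrt(1049) ≈ 64.776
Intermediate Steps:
l(u, K) = -16 + 18*K*u (l(u, K) = ((6*sqrt(9))*u)*K - 16 = ((6*3)*u)*K - 16 = (18*u)*K - 16 = 18*K*u - 16 = -16 + 18*K*u)
sqrt(l(-10, -45) - 3888) = sqrt((-16 + 18*(-45)*(-10)) - 3888) = sqrt((-16 + 8100) - 3888) = sqrt(8084 - 3888) = sqrt(4196) = 2*sqrt(1049)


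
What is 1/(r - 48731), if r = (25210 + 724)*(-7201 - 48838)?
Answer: -1/1453364157 ≈ -6.8806e-10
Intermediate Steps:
r = -1453315426 (r = 25934*(-56039) = -1453315426)
1/(r - 48731) = 1/(-1453315426 - 48731) = 1/(-1453364157) = -1/1453364157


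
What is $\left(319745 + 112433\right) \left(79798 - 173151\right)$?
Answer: $-40345112834$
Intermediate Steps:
$\left(319745 + 112433\right) \left(79798 - 173151\right) = 432178 \left(79798 - 173151\right) = 432178 \left(-93353\right) = -40345112834$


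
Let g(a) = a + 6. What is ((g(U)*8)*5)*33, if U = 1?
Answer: 9240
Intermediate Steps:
g(a) = 6 + a
((g(U)*8)*5)*33 = (((6 + 1)*8)*5)*33 = ((7*8)*5)*33 = (56*5)*33 = 280*33 = 9240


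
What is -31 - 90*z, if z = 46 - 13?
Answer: -3001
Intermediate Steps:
z = 33
-31 - 90*z = -31 - 90*33 = -31 - 2970 = -3001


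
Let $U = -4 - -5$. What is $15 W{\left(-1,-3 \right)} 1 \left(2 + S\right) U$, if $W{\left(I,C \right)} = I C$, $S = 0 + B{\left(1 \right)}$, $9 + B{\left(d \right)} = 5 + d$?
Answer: $-45$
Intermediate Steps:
$B{\left(d \right)} = -4 + d$ ($B{\left(d \right)} = -9 + \left(5 + d\right) = -4 + d$)
$S = -3$ ($S = 0 + \left(-4 + 1\right) = 0 - 3 = -3$)
$W{\left(I,C \right)} = C I$
$U = 1$ ($U = -4 + 5 = 1$)
$15 W{\left(-1,-3 \right)} 1 \left(2 + S\right) U = 15 \left(-3\right) \left(-1\right) 1 \left(2 - 3\right) 1 = 15 \cdot 3 \cdot 1 \left(\left(-1\right) 1\right) = 15 \cdot 3 \left(-1\right) = 45 \left(-1\right) = -45$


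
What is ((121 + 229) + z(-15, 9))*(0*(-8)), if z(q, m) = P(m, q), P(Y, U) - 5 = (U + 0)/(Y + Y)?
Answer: 0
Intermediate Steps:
P(Y, U) = 5 + U/(2*Y) (P(Y, U) = 5 + (U + 0)/(Y + Y) = 5 + U/((2*Y)) = 5 + U*(1/(2*Y)) = 5 + U/(2*Y))
z(q, m) = 5 + q/(2*m)
((121 + 229) + z(-15, 9))*(0*(-8)) = ((121 + 229) + (5 + (1/2)*(-15)/9))*(0*(-8)) = (350 + (5 + (1/2)*(-15)*(1/9)))*0 = (350 + (5 - 5/6))*0 = (350 + 25/6)*0 = (2125/6)*0 = 0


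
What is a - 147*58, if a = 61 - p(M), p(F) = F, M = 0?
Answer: -8465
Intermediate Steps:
a = 61 (a = 61 - 1*0 = 61 + 0 = 61)
a - 147*58 = 61 - 147*58 = 61 - 8526 = -8465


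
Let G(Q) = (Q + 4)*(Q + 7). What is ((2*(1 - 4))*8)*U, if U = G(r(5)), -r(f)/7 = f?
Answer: -41664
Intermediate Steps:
r(f) = -7*f
G(Q) = (4 + Q)*(7 + Q)
U = 868 (U = 28 + (-7*5)**2 + 11*(-7*5) = 28 + (-35)**2 + 11*(-35) = 28 + 1225 - 385 = 868)
((2*(1 - 4))*8)*U = ((2*(1 - 4))*8)*868 = ((2*(-3))*8)*868 = -6*8*868 = -48*868 = -41664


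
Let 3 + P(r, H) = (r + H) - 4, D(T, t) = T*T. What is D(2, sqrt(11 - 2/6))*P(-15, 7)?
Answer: -60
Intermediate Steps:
D(T, t) = T**2
P(r, H) = -7 + H + r (P(r, H) = -3 + ((r + H) - 4) = -3 + ((H + r) - 4) = -3 + (-4 + H + r) = -7 + H + r)
D(2, sqrt(11 - 2/6))*P(-15, 7) = 2**2*(-7 + 7 - 15) = 4*(-15) = -60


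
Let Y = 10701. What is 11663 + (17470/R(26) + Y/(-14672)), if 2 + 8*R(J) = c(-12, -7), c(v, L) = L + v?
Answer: 220389545/44016 ≈ 5007.0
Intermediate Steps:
R(J) = -21/8 (R(J) = -¼ + (-7 - 12)/8 = -¼ + (⅛)*(-19) = -¼ - 19/8 = -21/8)
11663 + (17470/R(26) + Y/(-14672)) = 11663 + (17470/(-21/8) + 10701/(-14672)) = 11663 + (17470*(-8/21) + 10701*(-1/14672)) = 11663 + (-139760/21 - 10701/14672) = 11663 - 292969063/44016 = 220389545/44016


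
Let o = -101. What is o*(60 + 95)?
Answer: -15655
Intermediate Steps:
o*(60 + 95) = -101*(60 + 95) = -101*155 = -15655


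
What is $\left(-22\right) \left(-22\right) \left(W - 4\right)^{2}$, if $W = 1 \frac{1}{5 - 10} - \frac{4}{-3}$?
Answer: $\frac{894916}{225} \approx 3977.4$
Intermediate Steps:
$W = \frac{17}{15}$ ($W = 1 \frac{1}{5 - 10} - - \frac{4}{3} = 1 \frac{1}{-5} + \frac{4}{3} = 1 \left(- \frac{1}{5}\right) + \frac{4}{3} = - \frac{1}{5} + \frac{4}{3} = \frac{17}{15} \approx 1.1333$)
$\left(-22\right) \left(-22\right) \left(W - 4\right)^{2} = \left(-22\right) \left(-22\right) \left(\frac{17}{15} - 4\right)^{2} = 484 \left(- \frac{43}{15}\right)^{2} = 484 \cdot \frac{1849}{225} = \frac{894916}{225}$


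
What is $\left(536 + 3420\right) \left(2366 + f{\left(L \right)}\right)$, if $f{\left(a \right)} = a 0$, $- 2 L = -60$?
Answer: $9359896$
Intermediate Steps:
$L = 30$ ($L = \left(- \frac{1}{2}\right) \left(-60\right) = 30$)
$f{\left(a \right)} = 0$
$\left(536 + 3420\right) \left(2366 + f{\left(L \right)}\right) = \left(536 + 3420\right) \left(2366 + 0\right) = 3956 \cdot 2366 = 9359896$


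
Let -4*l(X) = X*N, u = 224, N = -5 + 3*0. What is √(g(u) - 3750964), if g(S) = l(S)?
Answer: 2*I*√937671 ≈ 1936.7*I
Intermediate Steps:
N = -5 (N = -5 + 0 = -5)
l(X) = 5*X/4 (l(X) = -X*(-5)/4 = -(-5)*X/4 = 5*X/4)
g(S) = 5*S/4
√(g(u) - 3750964) = √((5/4)*224 - 3750964) = √(280 - 3750964) = √(-3750684) = 2*I*√937671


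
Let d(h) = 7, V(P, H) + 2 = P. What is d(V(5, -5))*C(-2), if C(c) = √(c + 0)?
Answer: 7*I*√2 ≈ 9.8995*I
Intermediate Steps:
V(P, H) = -2 + P
C(c) = √c
d(V(5, -5))*C(-2) = 7*√(-2) = 7*(I*√2) = 7*I*√2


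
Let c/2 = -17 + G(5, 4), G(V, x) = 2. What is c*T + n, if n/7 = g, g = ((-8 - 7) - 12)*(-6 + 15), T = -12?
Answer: -1341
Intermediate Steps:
c = -30 (c = 2*(-17 + 2) = 2*(-15) = -30)
g = -243 (g = (-15 - 12)*9 = -27*9 = -243)
n = -1701 (n = 7*(-243) = -1701)
c*T + n = -30*(-12) - 1701 = 360 - 1701 = -1341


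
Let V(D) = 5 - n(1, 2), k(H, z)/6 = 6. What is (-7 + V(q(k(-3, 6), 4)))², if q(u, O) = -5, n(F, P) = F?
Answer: 9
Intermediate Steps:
k(H, z) = 36 (k(H, z) = 6*6 = 36)
V(D) = 4 (V(D) = 5 - 1*1 = 5 - 1 = 4)
(-7 + V(q(k(-3, 6), 4)))² = (-7 + 4)² = (-3)² = 9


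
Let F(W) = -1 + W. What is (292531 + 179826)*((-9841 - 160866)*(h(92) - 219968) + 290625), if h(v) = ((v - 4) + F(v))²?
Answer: 15153564472577998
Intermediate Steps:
h(v) = (-5 + 2*v)² (h(v) = ((v - 4) + (-1 + v))² = ((-4 + v) + (-1 + v))² = (-5 + 2*v)²)
(292531 + 179826)*((-9841 - 160866)*(h(92) - 219968) + 290625) = (292531 + 179826)*((-9841 - 160866)*((-5 + 2*92)² - 219968) + 290625) = 472357*(-170707*((-5 + 184)² - 219968) + 290625) = 472357*(-170707*(179² - 219968) + 290625) = 472357*(-170707*(32041 - 219968) + 290625) = 472357*(-170707*(-187927) + 290625) = 472357*(32080454389 + 290625) = 472357*32080745014 = 15153564472577998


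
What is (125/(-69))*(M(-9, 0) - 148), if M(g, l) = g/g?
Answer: 6125/23 ≈ 266.30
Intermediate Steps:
M(g, l) = 1
(125/(-69))*(M(-9, 0) - 148) = (125/(-69))*(1 - 148) = (125*(-1/69))*(-147) = -125/69*(-147) = 6125/23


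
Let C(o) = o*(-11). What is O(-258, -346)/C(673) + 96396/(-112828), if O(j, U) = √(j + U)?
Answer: -24099/28207 - 2*I*√151/7403 ≈ -0.85436 - 0.0033198*I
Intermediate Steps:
C(o) = -11*o
O(j, U) = √(U + j)
O(-258, -346)/C(673) + 96396/(-112828) = √(-346 - 258)/((-11*673)) + 96396/(-112828) = √(-604)/(-7403) + 96396*(-1/112828) = (2*I*√151)*(-1/7403) - 24099/28207 = -2*I*√151/7403 - 24099/28207 = -24099/28207 - 2*I*√151/7403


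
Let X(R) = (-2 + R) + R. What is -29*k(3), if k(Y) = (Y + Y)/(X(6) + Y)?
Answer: -174/13 ≈ -13.385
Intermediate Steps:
X(R) = -2 + 2*R
k(Y) = 2*Y/(10 + Y) (k(Y) = (Y + Y)/((-2 + 2*6) + Y) = (2*Y)/((-2 + 12) + Y) = (2*Y)/(10 + Y) = 2*Y/(10 + Y))
-29*k(3) = -58*3/(10 + 3) = -58*3/13 = -29*6/13 = -174/13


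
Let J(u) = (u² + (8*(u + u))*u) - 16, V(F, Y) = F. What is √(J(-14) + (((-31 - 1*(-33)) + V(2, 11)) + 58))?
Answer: √3378 ≈ 58.121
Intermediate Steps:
J(u) = -16 + 17*u² (J(u) = (u² + (8*(2*u))*u) - 16 = (u² + (16*u)*u) - 16 = (u² + 16*u²) - 16 = 17*u² - 16 = -16 + 17*u²)
√(J(-14) + (((-31 - 1*(-33)) + V(2, 11)) + 58)) = √((-16 + 17*(-14)²) + (((-31 - 1*(-33)) + 2) + 58)) = √((-16 + 17*196) + (((-31 + 33) + 2) + 58)) = √((-16 + 3332) + ((2 + 2) + 58)) = √(3316 + (4 + 58)) = √(3316 + 62) = √3378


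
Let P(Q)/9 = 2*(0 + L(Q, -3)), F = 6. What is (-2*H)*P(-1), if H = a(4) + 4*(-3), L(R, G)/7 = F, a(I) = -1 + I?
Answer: 13608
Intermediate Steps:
L(R, G) = 42 (L(R, G) = 7*6 = 42)
P(Q) = 756 (P(Q) = 9*(2*(0 + 42)) = 9*(2*42) = 9*84 = 756)
H = -9 (H = (-1 + 4) + 4*(-3) = 3 - 12 = -9)
(-2*H)*P(-1) = -2*(-9)*756 = 18*756 = 13608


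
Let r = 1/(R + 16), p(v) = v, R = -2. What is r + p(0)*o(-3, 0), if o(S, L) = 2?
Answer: 1/14 ≈ 0.071429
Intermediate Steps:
r = 1/14 (r = 1/(-2 + 16) = 1/14 ≈ 0.071429)
r + p(0)*o(-3, 0) = 1/14 + 0*2 = 1/14 + 0 = 1/14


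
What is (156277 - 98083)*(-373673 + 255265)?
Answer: -6890635152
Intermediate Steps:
(156277 - 98083)*(-373673 + 255265) = 58194*(-118408) = -6890635152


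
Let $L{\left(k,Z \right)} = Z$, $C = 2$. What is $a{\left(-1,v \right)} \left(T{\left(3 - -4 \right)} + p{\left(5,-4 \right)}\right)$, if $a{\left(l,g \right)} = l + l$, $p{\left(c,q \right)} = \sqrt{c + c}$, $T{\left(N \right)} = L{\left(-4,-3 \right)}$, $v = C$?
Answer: $6 - 2 \sqrt{10} \approx -0.32456$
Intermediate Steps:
$v = 2$
$T{\left(N \right)} = -3$
$p{\left(c,q \right)} = \sqrt{2} \sqrt{c}$ ($p{\left(c,q \right)} = \sqrt{2 c} = \sqrt{2} \sqrt{c}$)
$a{\left(l,g \right)} = 2 l$
$a{\left(-1,v \right)} \left(T{\left(3 - -4 \right)} + p{\left(5,-4 \right)}\right) = 2 \left(-1\right) \left(-3 + \sqrt{2} \sqrt{5}\right) = - 2 \left(-3 + \sqrt{10}\right) = 6 - 2 \sqrt{10}$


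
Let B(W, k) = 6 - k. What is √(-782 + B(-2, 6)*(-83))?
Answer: I*√782 ≈ 27.964*I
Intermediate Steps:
√(-782 + B(-2, 6)*(-83)) = √(-782 + (6 - 1*6)*(-83)) = √(-782 + (6 - 6)*(-83)) = √(-782 + 0*(-83)) = √(-782 + 0) = √(-782) = I*√782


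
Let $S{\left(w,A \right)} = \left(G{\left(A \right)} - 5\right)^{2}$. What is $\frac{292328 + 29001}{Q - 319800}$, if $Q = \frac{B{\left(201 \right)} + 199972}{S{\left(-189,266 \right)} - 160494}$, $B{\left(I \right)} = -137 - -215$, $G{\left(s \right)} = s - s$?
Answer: $- \frac{51563343301}{51318186250} \approx -1.0048$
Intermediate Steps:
$G{\left(s \right)} = 0$
$B{\left(I \right)} = 78$ ($B{\left(I \right)} = -137 + 215 = 78$)
$S{\left(w,A \right)} = 25$ ($S{\left(w,A \right)} = \left(0 - 5\right)^{2} = \left(-5\right)^{2} = 25$)
$Q = - \frac{200050}{160469}$ ($Q = \frac{78 + 199972}{25 - 160494} = \frac{200050}{-160469} = 200050 \left(- \frac{1}{160469}\right) = - \frac{200050}{160469} \approx -1.2467$)
$\frac{292328 + 29001}{Q - 319800} = \frac{292328 + 29001}{- \frac{200050}{160469} - 319800} = \frac{321329}{- \frac{51318186250}{160469}} = 321329 \left(- \frac{160469}{51318186250}\right) = - \frac{51563343301}{51318186250}$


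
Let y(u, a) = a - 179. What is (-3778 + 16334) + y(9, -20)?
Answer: 12357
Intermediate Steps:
y(u, a) = -179 + a
(-3778 + 16334) + y(9, -20) = (-3778 + 16334) + (-179 - 20) = 12556 - 199 = 12357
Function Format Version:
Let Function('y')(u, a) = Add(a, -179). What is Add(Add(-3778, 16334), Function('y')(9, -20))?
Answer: 12357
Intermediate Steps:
Function('y')(u, a) = Add(-179, a)
Add(Add(-3778, 16334), Function('y')(9, -20)) = Add(Add(-3778, 16334), Add(-179, -20)) = Add(12556, -199) = 12357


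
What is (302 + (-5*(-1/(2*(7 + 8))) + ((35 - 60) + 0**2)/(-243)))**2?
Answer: 21580491409/236196 ≈ 91367.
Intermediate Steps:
(302 + (-5*(-1/(2*(7 + 8))) + ((35 - 60) + 0**2)/(-243)))**2 = (302 + (-5/(15*(-2)) + (-25 + 0)*(-1/243)))**2 = (302 + (-5/(-30) - 25*(-1/243)))**2 = (302 + (-5*(-1/30) + 25/243))**2 = (302 + (1/6 + 25/243))**2 = (302 + 131/486)**2 = (146903/486)**2 = 21580491409/236196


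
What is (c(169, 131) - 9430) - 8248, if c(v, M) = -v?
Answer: -17847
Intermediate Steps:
(c(169, 131) - 9430) - 8248 = (-1*169 - 9430) - 8248 = (-169 - 9430) - 8248 = -9599 - 8248 = -17847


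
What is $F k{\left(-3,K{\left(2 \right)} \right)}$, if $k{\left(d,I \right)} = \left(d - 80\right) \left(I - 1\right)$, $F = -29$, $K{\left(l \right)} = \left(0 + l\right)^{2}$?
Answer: $7221$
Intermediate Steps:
$K{\left(l \right)} = l^{2}$
$k{\left(d,I \right)} = \left(-1 + I\right) \left(-80 + d\right)$ ($k{\left(d,I \right)} = \left(-80 + d\right) \left(-1 + I\right) = \left(-1 + I\right) \left(-80 + d\right)$)
$F k{\left(-3,K{\left(2 \right)} \right)} = - 29 \left(80 - -3 - 80 \cdot 2^{2} + 2^{2} \left(-3\right)\right) = - 29 \left(80 + 3 - 320 + 4 \left(-3\right)\right) = - 29 \left(80 + 3 - 320 - 12\right) = \left(-29\right) \left(-249\right) = 7221$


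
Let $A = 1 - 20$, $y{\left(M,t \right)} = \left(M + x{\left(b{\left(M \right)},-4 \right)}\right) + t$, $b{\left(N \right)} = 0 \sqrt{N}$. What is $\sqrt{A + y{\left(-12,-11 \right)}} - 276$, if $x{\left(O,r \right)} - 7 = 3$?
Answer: $-276 + 4 i \sqrt{2} \approx -276.0 + 5.6569 i$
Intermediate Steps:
$b{\left(N \right)} = 0$
$x{\left(O,r \right)} = 10$ ($x{\left(O,r \right)} = 7 + 3 = 10$)
$y{\left(M,t \right)} = 10 + M + t$ ($y{\left(M,t \right)} = \left(M + 10\right) + t = \left(10 + M\right) + t = 10 + M + t$)
$A = -19$ ($A = 1 - 20 = -19$)
$\sqrt{A + y{\left(-12,-11 \right)}} - 276 = \sqrt{-19 - 13} - 276 = \sqrt{-32} - 276 = 4 i \sqrt{2} - 276 = -276 + 4 i \sqrt{2}$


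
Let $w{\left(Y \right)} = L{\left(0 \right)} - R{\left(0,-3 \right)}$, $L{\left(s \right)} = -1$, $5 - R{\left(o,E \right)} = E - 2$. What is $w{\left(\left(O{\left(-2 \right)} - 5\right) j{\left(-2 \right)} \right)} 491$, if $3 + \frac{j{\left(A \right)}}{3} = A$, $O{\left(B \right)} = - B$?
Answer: $-5401$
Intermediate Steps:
$R{\left(o,E \right)} = 7 - E$ ($R{\left(o,E \right)} = 5 - \left(E - 2\right) = 5 - \left(-2 + E\right) = 7 - E$)
$j{\left(A \right)} = -9 + 3 A$
$w{\left(Y \right)} = -11$ ($w{\left(Y \right)} = -1 - \left(7 - -3\right) = -1 - \left(7 + 3\right) = -1 - 10 = -11$)
$w{\left(\left(O{\left(-2 \right)} - 5\right) j{\left(-2 \right)} \right)} 491 = \left(-11\right) 491 = -5401$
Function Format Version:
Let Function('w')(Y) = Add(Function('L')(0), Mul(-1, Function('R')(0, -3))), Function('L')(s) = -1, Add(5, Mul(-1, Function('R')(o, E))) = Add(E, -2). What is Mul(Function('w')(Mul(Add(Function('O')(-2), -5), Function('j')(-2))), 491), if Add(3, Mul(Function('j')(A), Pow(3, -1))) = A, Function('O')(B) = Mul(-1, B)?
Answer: -5401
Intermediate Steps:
Function('R')(o, E) = Add(7, Mul(-1, E)) (Function('R')(o, E) = Add(5, Mul(-1, Add(E, -2))) = Add(5, Mul(-1, Add(-2, E))) = Add(5, Add(2, Mul(-1, E))) = Add(7, Mul(-1, E)))
Function('j')(A) = Add(-9, Mul(3, A))
Function('w')(Y) = -11 (Function('w')(Y) = Add(-1, Mul(-1, Add(7, Mul(-1, -3)))) = Add(-1, Mul(-1, Add(7, 3))) = Add(-1, Mul(-1, 10)) = Add(-1, -10) = -11)
Mul(Function('w')(Mul(Add(Function('O')(-2), -5), Function('j')(-2))), 491) = Mul(-11, 491) = -5401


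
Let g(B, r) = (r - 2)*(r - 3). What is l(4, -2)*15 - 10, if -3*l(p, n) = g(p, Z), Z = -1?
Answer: -70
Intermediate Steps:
g(B, r) = (-3 + r)*(-2 + r) (g(B, r) = (-2 + r)*(-3 + r) = (-3 + r)*(-2 + r))
l(p, n) = -4 (l(p, n) = -(6 + (-1)² - 5*(-1))/3 = -(6 + 1 + 5)/3 = -⅓*12 = -4)
l(4, -2)*15 - 10 = -4*15 - 10 = -60 - 10 = -70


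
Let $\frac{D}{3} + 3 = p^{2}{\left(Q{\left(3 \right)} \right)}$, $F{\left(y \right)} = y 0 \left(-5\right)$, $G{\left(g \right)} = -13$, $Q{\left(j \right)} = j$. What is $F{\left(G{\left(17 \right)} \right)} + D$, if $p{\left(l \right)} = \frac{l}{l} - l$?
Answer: $3$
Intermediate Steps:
$p{\left(l \right)} = 1 - l$
$F{\left(y \right)} = 0$ ($F{\left(y \right)} = 0 \left(-5\right) = 0$)
$D = 3$ ($D = -9 + 3 \left(1 - 3\right)^{2} = -9 + 3 \left(-2\right)^{2} = -9 + 3 \cdot 4 = -9 + 12 = 3$)
$F{\left(G{\left(17 \right)} \right)} + D = 0 + 3 = 3$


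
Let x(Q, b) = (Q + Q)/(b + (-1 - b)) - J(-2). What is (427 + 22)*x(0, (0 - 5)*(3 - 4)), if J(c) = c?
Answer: 898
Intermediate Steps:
x(Q, b) = 2 - 2*Q (x(Q, b) = (Q + Q)/(b + (-1 - b)) - 1*(-2) = (2*Q)/(-1) + 2 = (2*Q)*(-1) + 2 = -2*Q + 2 = 2 - 2*Q)
(427 + 22)*x(0, (0 - 5)*(3 - 4)) = (427 + 22)*(2 - 2*0) = 449*(2 + 0) = 449*2 = 898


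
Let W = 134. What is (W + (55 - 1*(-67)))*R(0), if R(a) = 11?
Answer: 2816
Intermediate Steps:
(W + (55 - 1*(-67)))*R(0) = (134 + (55 - 1*(-67)))*11 = (134 + (55 + 67))*11 = (134 + 122)*11 = 256*11 = 2816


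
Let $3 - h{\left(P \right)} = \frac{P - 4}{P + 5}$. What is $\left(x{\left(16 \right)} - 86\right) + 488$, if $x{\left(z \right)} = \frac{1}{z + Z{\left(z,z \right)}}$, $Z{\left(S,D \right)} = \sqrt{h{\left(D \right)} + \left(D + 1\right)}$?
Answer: $\frac{83228}{207} - \frac{\sqrt{238}}{828} \approx 402.05$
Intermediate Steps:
$h{\left(P \right)} = 3 - \frac{-4 + P}{5 + P}$ ($h{\left(P \right)} = 3 - \frac{P - 4}{P + 5} = 3 - \frac{-4 + P}{5 + P}$)
$Z{\left(S,D \right)} = \sqrt{1 + D + \frac{19 + 2 D}{5 + D}}$ ($Z{\left(S,D \right)} = \sqrt{\frac{19 + 2 D}{5 + D} + \left(D + 1\right)} = \sqrt{\frac{19 + 2 D}{5 + D} + \left(1 + D\right)} = \sqrt{1 + D + \frac{19 + 2 D}{5 + D}}$)
$x{\left(z \right)} = \frac{1}{z + \sqrt{\frac{24 + z^{2} + 8 z}{5 + z}}}$
$\left(x{\left(16 \right)} - 86\right) + 488 = \left(\frac{1}{16 + \sqrt{\frac{24 + 16^{2} + 8 \cdot 16}{5 + 16}}} - 86\right) + 488 = \left(\frac{1}{16 + \sqrt{\frac{24 + 256 + 128}{21}}} - 86\right) + 488 = \left(\frac{1}{16 + \sqrt{\frac{1}{21} \cdot 408}} - 86\right) + 488 = \left(\frac{1}{16 + \sqrt{\frac{136}{7}}} - 86\right) + 488 = \left(\frac{1}{16 + \frac{2 \sqrt{238}}{7}} - 86\right) + 488 = \left(-86 + \frac{1}{16 + \frac{2 \sqrt{238}}{7}}\right) + 488 = 402 + \frac{1}{16 + \frac{2 \sqrt{238}}{7}}$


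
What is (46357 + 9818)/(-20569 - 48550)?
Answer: -56175/69119 ≈ -0.81273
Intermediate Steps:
(46357 + 9818)/(-20569 - 48550) = 56175/(-69119) = 56175*(-1/69119) = -56175/69119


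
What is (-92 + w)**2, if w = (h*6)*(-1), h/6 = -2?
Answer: 400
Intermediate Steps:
h = -12 (h = 6*(-2) = -12)
w = 72 (w = -12*6*(-1) = -72*(-1) = 72)
(-92 + w)**2 = (-92 + 72)**2 = (-20)**2 = 400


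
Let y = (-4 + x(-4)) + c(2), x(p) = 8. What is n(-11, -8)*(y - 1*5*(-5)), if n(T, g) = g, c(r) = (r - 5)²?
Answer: -304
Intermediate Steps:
c(r) = (-5 + r)²
y = 13 (y = (-4 + 8) + (-5 + 2)² = 4 + (-3)² = 4 + 9 = 13)
n(-11, -8)*(y - 1*5*(-5)) = -8*(13 - 1*5*(-5)) = -8*(13 - 5*(-5)) = -8*(13 + 25) = -8*38 = -304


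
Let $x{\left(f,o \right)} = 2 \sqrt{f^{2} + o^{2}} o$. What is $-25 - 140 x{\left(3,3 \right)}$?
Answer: $-25 - 2520 \sqrt{2} \approx -3588.8$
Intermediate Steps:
$x{\left(f,o \right)} = 2 o \sqrt{f^{2} + o^{2}}$
$-25 - 140 x{\left(3,3 \right)} = -25 - 140 \cdot 2 \cdot 3 \sqrt{3^{2} + 3^{2}} = -25 - 140 \cdot 2 \cdot 3 \sqrt{9 + 9} = -25 - 140 \cdot 2 \cdot 3 \sqrt{18} = -25 - 140 \cdot 2 \cdot 3 \cdot 3 \sqrt{2} = -25 - 140 \cdot 18 \sqrt{2} = -25 - 2520 \sqrt{2}$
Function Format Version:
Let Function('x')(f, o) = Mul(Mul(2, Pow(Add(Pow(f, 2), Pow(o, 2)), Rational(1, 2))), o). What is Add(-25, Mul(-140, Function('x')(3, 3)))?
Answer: Add(-25, Mul(-2520, Pow(2, Rational(1, 2)))) ≈ -3588.8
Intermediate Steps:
Function('x')(f, o) = Mul(2, o, Pow(Add(Pow(f, 2), Pow(o, 2)), Rational(1, 2)))
Add(-25, Mul(-140, Function('x')(3, 3))) = Add(-25, Mul(-140, Mul(2, 3, Pow(Add(Pow(3, 2), Pow(3, 2)), Rational(1, 2))))) = Add(-25, Mul(-140, Mul(2, 3, Pow(Add(9, 9), Rational(1, 2))))) = Add(-25, Mul(-140, Mul(2, 3, Pow(18, Rational(1, 2))))) = Add(-25, Mul(-140, Mul(2, 3, Mul(3, Pow(2, Rational(1, 2)))))) = Add(-25, Mul(-140, Mul(18, Pow(2, Rational(1, 2))))) = Add(-25, Mul(-2520, Pow(2, Rational(1, 2))))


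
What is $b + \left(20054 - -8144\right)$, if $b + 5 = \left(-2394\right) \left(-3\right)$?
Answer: $35375$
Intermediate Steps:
$b = 7177$ ($b = -5 - -7182 = -5 + 7182 = 7177$)
$b + \left(20054 - -8144\right) = 7177 + \left(20054 - -8144\right) = 7177 + \left(20054 + 8144\right) = 7177 + 28198 = 35375$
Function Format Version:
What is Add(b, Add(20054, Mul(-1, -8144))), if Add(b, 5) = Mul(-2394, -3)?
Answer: 35375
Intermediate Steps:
b = 7177 (b = Add(-5, Mul(-2394, -3)) = Add(-5, 7182) = 7177)
Add(b, Add(20054, Mul(-1, -8144))) = Add(7177, Add(20054, Mul(-1, -8144))) = Add(7177, Add(20054, 8144)) = Add(7177, 28198) = 35375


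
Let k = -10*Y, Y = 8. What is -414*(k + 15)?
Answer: 26910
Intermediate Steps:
k = -80 (k = -10*8 = -80)
-414*(k + 15) = -414*(-80 + 15) = -414*(-65) = 26910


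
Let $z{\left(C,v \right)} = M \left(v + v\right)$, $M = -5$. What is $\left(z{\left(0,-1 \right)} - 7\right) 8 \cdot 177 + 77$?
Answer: $4325$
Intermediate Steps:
$z{\left(C,v \right)} = - 10 v$ ($z{\left(C,v \right)} = - 5 \left(v + v\right) = - 5 \cdot 2 v = - 10 v$)
$\left(z{\left(0,-1 \right)} - 7\right) 8 \cdot 177 + 77 = \left(\left(-10\right) \left(-1\right) - 7\right) 8 \cdot 177 + 77 = \left(10 - 7\right) 8 \cdot 177 + 77 = 3 \cdot 8 \cdot 177 + 77 = 24 \cdot 177 + 77 = 4248 + 77 = 4325$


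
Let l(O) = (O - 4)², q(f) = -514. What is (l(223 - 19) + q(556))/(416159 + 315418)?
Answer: 13162/243859 ≈ 0.053974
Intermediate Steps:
l(O) = (-4 + O)²
(l(223 - 19) + q(556))/(416159 + 315418) = ((-4 + (223 - 19))² - 514)/(416159 + 315418) = ((-4 + 204)² - 514)/731577 = (200² - 514)*(1/731577) = (40000 - 514)*(1/731577) = 39486*(1/731577) = 13162/243859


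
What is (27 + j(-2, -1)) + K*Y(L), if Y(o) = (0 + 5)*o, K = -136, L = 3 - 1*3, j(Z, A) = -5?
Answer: 22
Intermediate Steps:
L = 0 (L = 3 - 3 = 0)
Y(o) = 5*o
(27 + j(-2, -1)) + K*Y(L) = (27 - 5) - 680*0 = 22 - 136*0 = 22 + 0 = 22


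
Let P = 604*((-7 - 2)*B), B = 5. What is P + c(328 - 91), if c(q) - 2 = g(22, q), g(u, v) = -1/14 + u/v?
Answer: -90176533/3318 ≈ -27178.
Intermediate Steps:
g(u, v) = -1/14 + u/v (g(u, v) = -1*1/14 + u/v = -1/14 + u/v)
c(q) = 2 + (22 - q/14)/q
P = -27180 (P = 604*((-7 - 2)*5) = 604*(-9*5) = 604*(-45) = -27180)
P + c(328 - 91) = -27180 + (27/14 + 22/(328 - 91)) = -27180 + (27/14 + 22/237) = -27180 + 6707/3318 = -90176533/3318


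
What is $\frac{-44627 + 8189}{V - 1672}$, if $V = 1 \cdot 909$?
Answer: $\frac{36438}{763} \approx 47.756$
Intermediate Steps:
$V = 909$
$\frac{-44627 + 8189}{V - 1672} = \frac{-44627 + 8189}{909 - 1672} = - \frac{36438}{-763} = \left(-36438\right) \left(- \frac{1}{763}\right) = \frac{36438}{763}$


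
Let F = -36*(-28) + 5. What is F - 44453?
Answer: -43440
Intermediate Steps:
F = 1013 (F = 1008 + 5 = 1013)
F - 44453 = 1013 - 44453 = -43440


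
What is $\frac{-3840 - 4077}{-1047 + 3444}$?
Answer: $- \frac{2639}{799} \approx -3.3029$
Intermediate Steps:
$\frac{-3840 - 4077}{-1047 + 3444} = - \frac{7917}{2397} = \left(-7917\right) \frac{1}{2397} = - \frac{2639}{799}$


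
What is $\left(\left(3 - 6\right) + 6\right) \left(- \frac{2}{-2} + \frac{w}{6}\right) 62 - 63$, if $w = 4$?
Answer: $247$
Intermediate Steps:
$\left(\left(3 - 6\right) + 6\right) \left(- \frac{2}{-2} + \frac{w}{6}\right) 62 - 63 = \left(\left(3 - 6\right) + 6\right) \left(- \frac{2}{-2} + \frac{4}{6}\right) 62 - 63 = \left(\left(3 - 6\right) + 6\right) \left(\left(-2\right) \left(- \frac{1}{2}\right) + 4 \cdot \frac{1}{6}\right) 62 - 63 = \left(-3 + 6\right) \left(1 + \frac{2}{3}\right) 62 - 63 = 3 \cdot \frac{5}{3} \cdot 62 - 63 = 5 \cdot 62 - 63 = 310 - 63 = 247$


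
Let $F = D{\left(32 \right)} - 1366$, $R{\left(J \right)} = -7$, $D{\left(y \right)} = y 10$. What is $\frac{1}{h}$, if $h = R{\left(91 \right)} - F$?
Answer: $\frac{1}{1039} \approx 0.00096246$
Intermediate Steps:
$D{\left(y \right)} = 10 y$
$F = -1046$ ($F = 10 \cdot 32 - 1366 = 320 - 1366 = -1046$)
$h = 1039$ ($h = -7 - -1046 = -7 + 1046 = 1039$)
$\frac{1}{h} = \frac{1}{1039}$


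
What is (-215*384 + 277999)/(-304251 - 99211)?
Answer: -195439/403462 ≈ -0.48441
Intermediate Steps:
(-215*384 + 277999)/(-304251 - 99211) = (-82560 + 277999)/(-403462) = 195439*(-1/403462) = -195439/403462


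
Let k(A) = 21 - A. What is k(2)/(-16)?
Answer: -19/16 ≈ -1.1875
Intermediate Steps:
k(2)/(-16) = (21 - 1*2)/(-16) = (21 - 2)*(-1/16) = 19*(-1/16) = -19/16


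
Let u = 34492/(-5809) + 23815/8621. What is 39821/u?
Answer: -53897604037/4297681 ≈ -12541.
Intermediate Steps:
u = -4297681/1353497 (u = 34492*(-1/5809) + 23815*(1/8621) = -34492/5809 + 23815/8621 = -4297681/1353497 ≈ -3.1752)
39821/u = 39821/(-4297681/1353497) = 39821*(-1353497/4297681) = -53897604037/4297681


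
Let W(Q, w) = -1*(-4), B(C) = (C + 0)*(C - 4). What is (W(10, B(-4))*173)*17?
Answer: 11764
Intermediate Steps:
B(C) = C*(-4 + C)
W(Q, w) = 4
(W(10, B(-4))*173)*17 = (4*173)*17 = 692*17 = 11764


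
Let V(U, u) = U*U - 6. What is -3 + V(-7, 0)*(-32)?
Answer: -1379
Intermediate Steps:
V(U, u) = -6 + U**2 (V(U, u) = U**2 - 6 = -6 + U**2)
-3 + V(-7, 0)*(-32) = -3 + (-6 + (-7)**2)*(-32) = -3 + (-6 + 49)*(-32) = -3 + 43*(-32) = -3 - 1376 = -1379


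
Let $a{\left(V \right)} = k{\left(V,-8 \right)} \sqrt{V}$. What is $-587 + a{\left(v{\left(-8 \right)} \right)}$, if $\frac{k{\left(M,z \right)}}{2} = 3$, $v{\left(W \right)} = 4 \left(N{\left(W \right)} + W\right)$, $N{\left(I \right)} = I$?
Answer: $-587 + 48 i \approx -587.0 + 48.0 i$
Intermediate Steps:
$v{\left(W \right)} = 8 W$ ($v{\left(W \right)} = 4 \left(W + W\right) = 4 \cdot 2 W = 8 W$)
$k{\left(M,z \right)} = 6$ ($k{\left(M,z \right)} = 2 \cdot 3 = 6$)
$a{\left(V \right)} = 6 \sqrt{V}$
$-587 + a{\left(v{\left(-8 \right)} \right)} = -587 + 6 \sqrt{8 \left(-8\right)} = -587 + 6 \sqrt{-64} = -587 + 6 \cdot 8 i = -587 + 48 i$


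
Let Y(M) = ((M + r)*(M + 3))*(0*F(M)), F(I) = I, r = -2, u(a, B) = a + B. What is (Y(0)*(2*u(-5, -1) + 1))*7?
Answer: 0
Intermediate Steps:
u(a, B) = B + a
Y(M) = 0 (Y(M) = ((M - 2)*(M + 3))*(0*M) = ((-2 + M)*(3 + M))*0 = 0)
(Y(0)*(2*u(-5, -1) + 1))*7 = (0*(2*(-1 - 5) + 1))*7 = (0*(2*(-6) + 1))*7 = (0*(-12 + 1))*7 = (0*(-11))*7 = 0*7 = 0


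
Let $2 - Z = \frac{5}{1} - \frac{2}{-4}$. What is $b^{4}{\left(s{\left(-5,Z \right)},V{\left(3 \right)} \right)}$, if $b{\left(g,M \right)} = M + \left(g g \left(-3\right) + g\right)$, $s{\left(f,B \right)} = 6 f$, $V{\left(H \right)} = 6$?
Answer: $55059011870976$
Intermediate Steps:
$Z = - \frac{7}{2}$ ($Z = 2 - \left(\frac{5}{1} - \frac{2}{-4}\right) = 2 - \left(5 \cdot 1 - - \frac{1}{2}\right) = 2 - \left(5 + \frac{1}{2}\right) = 2 - \frac{11}{2} = - \frac{7}{2} \approx -3.5$)
$b{\left(g,M \right)} = M + g - 3 g^{2}$ ($b{\left(g,M \right)} = M + \left(g^{2} \left(-3\right) + g\right) = M - \left(- g + 3 g^{2}\right) = M + g - 3 g^{2}$)
$b^{4}{\left(s{\left(-5,Z \right)},V{\left(3 \right)} \right)} = \left(6 + 6 \left(-5\right) - 3 \left(6 \left(-5\right)\right)^{2}\right)^{4} = \left(6 - 30 - 3 \left(-30\right)^{2}\right)^{4} = \left(6 - 30 - 2700\right)^{4} = \left(-2724\right)^{4} = 55059011870976$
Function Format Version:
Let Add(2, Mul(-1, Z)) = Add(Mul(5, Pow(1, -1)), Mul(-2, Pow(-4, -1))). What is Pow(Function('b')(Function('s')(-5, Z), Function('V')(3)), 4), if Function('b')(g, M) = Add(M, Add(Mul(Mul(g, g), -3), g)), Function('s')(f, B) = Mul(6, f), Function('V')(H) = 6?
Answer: 55059011870976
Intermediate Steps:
Z = Rational(-7, 2) (Z = Add(2, Mul(-1, Add(Mul(5, Pow(1, -1)), Mul(-2, Pow(-4, -1))))) = Add(2, Mul(-1, Add(Mul(5, 1), Mul(-2, Rational(-1, 4))))) = Add(2, Mul(-1, Add(5, Rational(1, 2)))) = Add(2, Mul(-1, Rational(11, 2))) = Add(2, Rational(-11, 2)) = Rational(-7, 2) ≈ -3.5000)
Function('b')(g, M) = Add(M, g, Mul(-3, Pow(g, 2))) (Function('b')(g, M) = Add(M, Add(Mul(Pow(g, 2), -3), g)) = Add(M, Add(Mul(-3, Pow(g, 2)), g)) = Add(M, Add(g, Mul(-3, Pow(g, 2)))) = Add(M, g, Mul(-3, Pow(g, 2))))
Pow(Function('b')(Function('s')(-5, Z), Function('V')(3)), 4) = Pow(Add(6, Mul(6, -5), Mul(-3, Pow(Mul(6, -5), 2))), 4) = Pow(Add(6, -30, Mul(-3, Pow(-30, 2))), 4) = Pow(Add(6, -30, Mul(-3, 900)), 4) = Pow(Add(6, -30, -2700), 4) = Pow(-2724, 4) = 55059011870976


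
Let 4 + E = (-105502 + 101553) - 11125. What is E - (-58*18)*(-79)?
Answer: -97554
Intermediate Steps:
E = -15078 (E = -4 + ((-105502 + 101553) - 11125) = -4 + (-3949 - 11125) = -4 - 15074 = -15078)
E - (-58*18)*(-79) = -15078 - (-58*18)*(-79) = -15078 - (-1044)*(-79) = -15078 - 1*82476 = -15078 - 82476 = -97554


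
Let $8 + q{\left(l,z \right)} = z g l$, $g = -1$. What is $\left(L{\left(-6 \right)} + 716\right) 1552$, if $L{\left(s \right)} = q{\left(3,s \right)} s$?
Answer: $1018112$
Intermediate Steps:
$q{\left(l,z \right)} = -8 - l z$ ($q{\left(l,z \right)} = -8 + z \left(-1\right) l = -8 + - z l = -8 - l z$)
$L{\left(s \right)} = s \left(-8 - 3 s\right)$ ($L{\left(s \right)} = \left(-8 - 3 s\right) s = s \left(-8 - 3 s\right)$)
$\left(L{\left(-6 \right)} + 716\right) 1552 = \left(\left(-1\right) \left(-6\right) \left(8 + 3 \left(-6\right)\right) + 716\right) 1552 = \left(\left(-1\right) \left(-6\right) \left(8 - 18\right) + 716\right) 1552 = \left(\left(-1\right) \left(-6\right) \left(-10\right) + 716\right) 1552 = \left(-60 + 716\right) 1552 = 656 \cdot 1552 = 1018112$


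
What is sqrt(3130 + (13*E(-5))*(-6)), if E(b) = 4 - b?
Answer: 2*sqrt(607) ≈ 49.275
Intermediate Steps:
sqrt(3130 + (13*E(-5))*(-6)) = sqrt(3130 + (13*(4 - 1*(-5)))*(-6)) = sqrt(3130 + (13*(4 + 5))*(-6)) = sqrt(3130 + (13*9)*(-6)) = sqrt(3130 + 117*(-6)) = sqrt(3130 - 702) = sqrt(2428) = 2*sqrt(607)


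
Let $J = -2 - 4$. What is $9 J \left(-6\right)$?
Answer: $324$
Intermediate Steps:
$J = -6$ ($J = -2 - 4 = -6$)
$9 J \left(-6\right) = 9 \left(-6\right) \left(-6\right) = \left(-54\right) \left(-6\right) = 324$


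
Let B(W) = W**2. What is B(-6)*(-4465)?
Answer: -160740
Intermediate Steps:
B(-6)*(-4465) = (-6)**2*(-4465) = 36*(-4465) = -160740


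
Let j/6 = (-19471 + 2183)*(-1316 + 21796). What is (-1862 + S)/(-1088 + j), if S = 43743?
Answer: -41881/2124350528 ≈ -1.9715e-5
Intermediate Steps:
j = -2124349440 (j = 6*((-19471 + 2183)*(-1316 + 21796)) = 6*(-17288*20480) = 6*(-354058240) = -2124349440)
(-1862 + S)/(-1088 + j) = (-1862 + 43743)/(-1088 - 2124349440) = 41881/(-2124350528) = 41881*(-1/2124350528) = -41881/2124350528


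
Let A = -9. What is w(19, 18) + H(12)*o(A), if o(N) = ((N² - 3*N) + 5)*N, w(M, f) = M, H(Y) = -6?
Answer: 6121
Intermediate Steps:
o(N) = N*(5 + N² - 3*N) (o(N) = (5 + N² - 3*N)*N = N*(5 + N² - 3*N))
w(19, 18) + H(12)*o(A) = 19 - (-54)*(5 + (-9)² - 3*(-9)) = 19 - (-54)*(5 + 81 + 27) = 19 - (-54)*113 = 19 - 6*(-1017) = 19 + 6102 = 6121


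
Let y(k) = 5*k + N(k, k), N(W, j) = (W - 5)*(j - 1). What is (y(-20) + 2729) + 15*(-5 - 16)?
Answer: 2839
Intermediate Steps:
N(W, j) = (-1 + j)*(-5 + W) (N(W, j) = (-5 + W)*(-1 + j) = (-1 + j)*(-5 + W))
y(k) = 5 + k² - k (y(k) = 5*k + (5 - k - 5*k + k*k) = 5*k + (5 - k - 5*k + k²) = 5*k + (5 + k² - 6*k) = 5 + k² - k)
(y(-20) + 2729) + 15*(-5 - 16) = ((5 + (-20)² - 1*(-20)) + 2729) + 15*(-5 - 16) = ((5 + 400 + 20) + 2729) + 15*(-21) = (425 + 2729) - 315 = 3154 - 315 = 2839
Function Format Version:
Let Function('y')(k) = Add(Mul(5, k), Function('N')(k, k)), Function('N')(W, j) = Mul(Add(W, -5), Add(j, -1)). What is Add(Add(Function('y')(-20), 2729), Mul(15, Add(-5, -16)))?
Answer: 2839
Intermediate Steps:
Function('N')(W, j) = Mul(Add(-1, j), Add(-5, W)) (Function('N')(W, j) = Mul(Add(-5, W), Add(-1, j)) = Mul(Add(-1, j), Add(-5, W)))
Function('y')(k) = Add(5, Pow(k, 2), Mul(-1, k)) (Function('y')(k) = Add(Mul(5, k), Add(5, Mul(-1, k), Mul(-5, k), Mul(k, k))) = Add(Mul(5, k), Add(5, Mul(-1, k), Mul(-5, k), Pow(k, 2))) = Add(Mul(5, k), Add(5, Pow(k, 2), Mul(-6, k))) = Add(5, Pow(k, 2), Mul(-1, k)))
Add(Add(Function('y')(-20), 2729), Mul(15, Add(-5, -16))) = Add(Add(Add(5, Pow(-20, 2), Mul(-1, -20)), 2729), Mul(15, Add(-5, -16))) = Add(Add(Add(5, 400, 20), 2729), Mul(15, -21)) = Add(Add(425, 2729), -315) = Add(3154, -315) = 2839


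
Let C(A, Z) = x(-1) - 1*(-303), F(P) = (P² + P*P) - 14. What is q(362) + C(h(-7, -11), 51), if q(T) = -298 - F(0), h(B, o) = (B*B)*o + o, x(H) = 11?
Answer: 30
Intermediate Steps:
F(P) = -14 + 2*P² (F(P) = (P² + P²) - 14 = 2*P² - 14 = -14 + 2*P²)
h(B, o) = o + o*B² (h(B, o) = B²*o + o = o*B² + o = o + o*B²)
C(A, Z) = 314 (C(A, Z) = 11 - 1*(-303) = 11 + 303 = 314)
q(T) = -284 (q(T) = -298 - (-14 + 2*0²) = -298 - (-14 + 2*0) = -298 - (-14 + 0) = -298 - 1*(-14) = -298 + 14 = -284)
q(362) + C(h(-7, -11), 51) = -284 + 314 = 30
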